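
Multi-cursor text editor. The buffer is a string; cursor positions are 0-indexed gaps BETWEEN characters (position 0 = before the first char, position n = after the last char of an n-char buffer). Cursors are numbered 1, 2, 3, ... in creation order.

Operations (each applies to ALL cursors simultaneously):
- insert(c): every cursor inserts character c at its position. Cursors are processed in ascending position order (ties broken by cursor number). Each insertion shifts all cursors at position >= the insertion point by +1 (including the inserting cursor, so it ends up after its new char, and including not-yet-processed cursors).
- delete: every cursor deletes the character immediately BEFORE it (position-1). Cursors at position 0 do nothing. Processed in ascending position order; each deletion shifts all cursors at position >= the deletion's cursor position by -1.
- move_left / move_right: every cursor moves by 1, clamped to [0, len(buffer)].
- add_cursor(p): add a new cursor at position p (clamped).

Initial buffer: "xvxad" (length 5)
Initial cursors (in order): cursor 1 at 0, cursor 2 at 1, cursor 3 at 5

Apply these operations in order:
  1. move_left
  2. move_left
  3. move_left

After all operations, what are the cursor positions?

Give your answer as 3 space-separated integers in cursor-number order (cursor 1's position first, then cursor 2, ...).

Answer: 0 0 2

Derivation:
After op 1 (move_left): buffer="xvxad" (len 5), cursors c1@0 c2@0 c3@4, authorship .....
After op 2 (move_left): buffer="xvxad" (len 5), cursors c1@0 c2@0 c3@3, authorship .....
After op 3 (move_left): buffer="xvxad" (len 5), cursors c1@0 c2@0 c3@2, authorship .....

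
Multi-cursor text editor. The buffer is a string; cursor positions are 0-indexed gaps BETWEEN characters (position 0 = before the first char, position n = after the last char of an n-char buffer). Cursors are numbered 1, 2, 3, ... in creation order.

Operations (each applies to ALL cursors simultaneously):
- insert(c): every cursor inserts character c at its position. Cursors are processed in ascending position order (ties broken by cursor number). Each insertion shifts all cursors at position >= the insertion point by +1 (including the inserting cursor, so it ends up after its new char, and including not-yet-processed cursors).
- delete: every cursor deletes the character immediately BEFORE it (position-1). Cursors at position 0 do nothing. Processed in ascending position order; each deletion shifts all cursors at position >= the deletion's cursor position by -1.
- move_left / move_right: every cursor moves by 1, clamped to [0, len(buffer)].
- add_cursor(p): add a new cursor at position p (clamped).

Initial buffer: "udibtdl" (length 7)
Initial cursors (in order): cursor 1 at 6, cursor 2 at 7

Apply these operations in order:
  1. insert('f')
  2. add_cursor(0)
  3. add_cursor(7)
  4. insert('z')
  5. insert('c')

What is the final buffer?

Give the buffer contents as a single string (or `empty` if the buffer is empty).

Answer: zcudibtdfzzcclfzc

Derivation:
After op 1 (insert('f')): buffer="udibtdflf" (len 9), cursors c1@7 c2@9, authorship ......1.2
After op 2 (add_cursor(0)): buffer="udibtdflf" (len 9), cursors c3@0 c1@7 c2@9, authorship ......1.2
After op 3 (add_cursor(7)): buffer="udibtdflf" (len 9), cursors c3@0 c1@7 c4@7 c2@9, authorship ......1.2
After op 4 (insert('z')): buffer="zudibtdfzzlfz" (len 13), cursors c3@1 c1@10 c4@10 c2@13, authorship 3......114.22
After op 5 (insert('c')): buffer="zcudibtdfzzcclfzc" (len 17), cursors c3@2 c1@13 c4@13 c2@17, authorship 33......11414.222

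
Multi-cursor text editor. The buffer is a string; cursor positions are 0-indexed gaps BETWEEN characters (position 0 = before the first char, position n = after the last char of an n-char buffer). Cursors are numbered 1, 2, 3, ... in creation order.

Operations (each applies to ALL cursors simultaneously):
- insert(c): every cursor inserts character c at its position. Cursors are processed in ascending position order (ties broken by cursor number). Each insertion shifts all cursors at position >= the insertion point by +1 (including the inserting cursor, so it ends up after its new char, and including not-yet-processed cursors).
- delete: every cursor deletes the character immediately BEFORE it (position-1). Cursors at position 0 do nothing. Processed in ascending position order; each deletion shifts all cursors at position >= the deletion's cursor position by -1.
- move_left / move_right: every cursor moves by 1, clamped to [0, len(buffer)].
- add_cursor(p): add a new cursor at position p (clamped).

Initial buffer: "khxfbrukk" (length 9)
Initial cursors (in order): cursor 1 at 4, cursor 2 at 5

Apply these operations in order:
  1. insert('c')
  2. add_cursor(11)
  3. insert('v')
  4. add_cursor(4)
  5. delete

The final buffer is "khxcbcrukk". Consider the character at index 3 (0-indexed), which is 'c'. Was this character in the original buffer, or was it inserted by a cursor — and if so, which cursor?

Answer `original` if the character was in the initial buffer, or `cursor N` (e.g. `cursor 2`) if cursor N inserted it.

Answer: cursor 1

Derivation:
After op 1 (insert('c')): buffer="khxfcbcrukk" (len 11), cursors c1@5 c2@7, authorship ....1.2....
After op 2 (add_cursor(11)): buffer="khxfcbcrukk" (len 11), cursors c1@5 c2@7 c3@11, authorship ....1.2....
After op 3 (insert('v')): buffer="khxfcvbcvrukkv" (len 14), cursors c1@6 c2@9 c3@14, authorship ....11.22....3
After op 4 (add_cursor(4)): buffer="khxfcvbcvrukkv" (len 14), cursors c4@4 c1@6 c2@9 c3@14, authorship ....11.22....3
After op 5 (delete): buffer="khxcbcrukk" (len 10), cursors c4@3 c1@4 c2@6 c3@10, authorship ...1.2....
Authorship (.=original, N=cursor N): . . . 1 . 2 . . . .
Index 3: author = 1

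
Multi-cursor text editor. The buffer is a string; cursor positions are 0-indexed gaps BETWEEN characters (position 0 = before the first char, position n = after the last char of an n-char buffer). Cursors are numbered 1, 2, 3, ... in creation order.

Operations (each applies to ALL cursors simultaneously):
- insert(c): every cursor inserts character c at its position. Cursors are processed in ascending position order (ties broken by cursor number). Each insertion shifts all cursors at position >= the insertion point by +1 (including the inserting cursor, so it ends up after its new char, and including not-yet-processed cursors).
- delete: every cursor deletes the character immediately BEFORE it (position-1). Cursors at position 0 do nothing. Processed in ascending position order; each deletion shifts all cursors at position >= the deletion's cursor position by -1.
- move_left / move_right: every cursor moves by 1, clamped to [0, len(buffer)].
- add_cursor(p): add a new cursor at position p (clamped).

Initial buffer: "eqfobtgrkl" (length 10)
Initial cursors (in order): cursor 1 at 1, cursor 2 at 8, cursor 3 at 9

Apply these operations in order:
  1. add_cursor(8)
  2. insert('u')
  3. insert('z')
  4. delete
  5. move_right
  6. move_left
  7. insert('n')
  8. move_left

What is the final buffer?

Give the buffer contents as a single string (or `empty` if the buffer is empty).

After op 1 (add_cursor(8)): buffer="eqfobtgrkl" (len 10), cursors c1@1 c2@8 c4@8 c3@9, authorship ..........
After op 2 (insert('u')): buffer="euqfobtgruukul" (len 14), cursors c1@2 c2@11 c4@11 c3@13, authorship .1.......24.3.
After op 3 (insert('z')): buffer="euzqfobtgruuzzkuzl" (len 18), cursors c1@3 c2@14 c4@14 c3@17, authorship .11.......2424.33.
After op 4 (delete): buffer="euqfobtgruukul" (len 14), cursors c1@2 c2@11 c4@11 c3@13, authorship .1.......24.3.
After op 5 (move_right): buffer="euqfobtgruukul" (len 14), cursors c1@3 c2@12 c4@12 c3@14, authorship .1.......24.3.
After op 6 (move_left): buffer="euqfobtgruukul" (len 14), cursors c1@2 c2@11 c4@11 c3@13, authorship .1.......24.3.
After op 7 (insert('n')): buffer="eunqfobtgruunnkunl" (len 18), cursors c1@3 c2@14 c4@14 c3@17, authorship .11.......2424.33.
After op 8 (move_left): buffer="eunqfobtgruunnkunl" (len 18), cursors c1@2 c2@13 c4@13 c3@16, authorship .11.......2424.33.

Answer: eunqfobtgruunnkunl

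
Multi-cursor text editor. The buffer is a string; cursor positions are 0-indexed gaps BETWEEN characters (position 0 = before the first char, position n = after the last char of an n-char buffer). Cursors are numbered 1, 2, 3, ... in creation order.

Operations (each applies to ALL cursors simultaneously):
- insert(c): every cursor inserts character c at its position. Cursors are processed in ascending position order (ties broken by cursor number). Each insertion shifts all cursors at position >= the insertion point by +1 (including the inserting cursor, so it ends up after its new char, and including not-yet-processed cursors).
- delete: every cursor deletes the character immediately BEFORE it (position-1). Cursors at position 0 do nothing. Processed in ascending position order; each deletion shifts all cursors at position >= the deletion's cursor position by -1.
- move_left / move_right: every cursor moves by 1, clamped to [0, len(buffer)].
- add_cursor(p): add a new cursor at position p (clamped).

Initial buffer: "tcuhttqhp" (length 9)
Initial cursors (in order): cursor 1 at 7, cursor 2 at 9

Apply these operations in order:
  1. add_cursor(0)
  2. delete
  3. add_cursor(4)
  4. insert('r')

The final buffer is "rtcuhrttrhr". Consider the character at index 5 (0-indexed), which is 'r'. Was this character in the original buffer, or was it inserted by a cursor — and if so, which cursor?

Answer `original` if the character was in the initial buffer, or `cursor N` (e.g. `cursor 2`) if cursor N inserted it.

Answer: cursor 4

Derivation:
After op 1 (add_cursor(0)): buffer="tcuhttqhp" (len 9), cursors c3@0 c1@7 c2@9, authorship .........
After op 2 (delete): buffer="tcuhtth" (len 7), cursors c3@0 c1@6 c2@7, authorship .......
After op 3 (add_cursor(4)): buffer="tcuhtth" (len 7), cursors c3@0 c4@4 c1@6 c2@7, authorship .......
After op 4 (insert('r')): buffer="rtcuhrttrhr" (len 11), cursors c3@1 c4@6 c1@9 c2@11, authorship 3....4..1.2
Authorship (.=original, N=cursor N): 3 . . . . 4 . . 1 . 2
Index 5: author = 4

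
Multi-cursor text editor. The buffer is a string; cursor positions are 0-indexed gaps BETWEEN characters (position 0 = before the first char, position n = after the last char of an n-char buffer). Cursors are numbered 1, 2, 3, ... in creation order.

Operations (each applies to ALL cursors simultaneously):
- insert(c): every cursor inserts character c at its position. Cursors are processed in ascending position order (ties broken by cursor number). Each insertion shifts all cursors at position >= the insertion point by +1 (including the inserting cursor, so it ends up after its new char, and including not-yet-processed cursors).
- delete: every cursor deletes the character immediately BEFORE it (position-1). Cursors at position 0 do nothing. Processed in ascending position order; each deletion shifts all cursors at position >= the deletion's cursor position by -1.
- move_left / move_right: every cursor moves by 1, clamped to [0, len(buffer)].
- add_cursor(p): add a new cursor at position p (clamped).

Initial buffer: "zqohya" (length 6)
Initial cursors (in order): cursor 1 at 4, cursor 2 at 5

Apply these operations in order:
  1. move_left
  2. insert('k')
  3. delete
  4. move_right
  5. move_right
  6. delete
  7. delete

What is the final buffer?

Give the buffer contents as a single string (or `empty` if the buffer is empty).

Answer: zq

Derivation:
After op 1 (move_left): buffer="zqohya" (len 6), cursors c1@3 c2@4, authorship ......
After op 2 (insert('k')): buffer="zqokhkya" (len 8), cursors c1@4 c2@6, authorship ...1.2..
After op 3 (delete): buffer="zqohya" (len 6), cursors c1@3 c2@4, authorship ......
After op 4 (move_right): buffer="zqohya" (len 6), cursors c1@4 c2@5, authorship ......
After op 5 (move_right): buffer="zqohya" (len 6), cursors c1@5 c2@6, authorship ......
After op 6 (delete): buffer="zqoh" (len 4), cursors c1@4 c2@4, authorship ....
After op 7 (delete): buffer="zq" (len 2), cursors c1@2 c2@2, authorship ..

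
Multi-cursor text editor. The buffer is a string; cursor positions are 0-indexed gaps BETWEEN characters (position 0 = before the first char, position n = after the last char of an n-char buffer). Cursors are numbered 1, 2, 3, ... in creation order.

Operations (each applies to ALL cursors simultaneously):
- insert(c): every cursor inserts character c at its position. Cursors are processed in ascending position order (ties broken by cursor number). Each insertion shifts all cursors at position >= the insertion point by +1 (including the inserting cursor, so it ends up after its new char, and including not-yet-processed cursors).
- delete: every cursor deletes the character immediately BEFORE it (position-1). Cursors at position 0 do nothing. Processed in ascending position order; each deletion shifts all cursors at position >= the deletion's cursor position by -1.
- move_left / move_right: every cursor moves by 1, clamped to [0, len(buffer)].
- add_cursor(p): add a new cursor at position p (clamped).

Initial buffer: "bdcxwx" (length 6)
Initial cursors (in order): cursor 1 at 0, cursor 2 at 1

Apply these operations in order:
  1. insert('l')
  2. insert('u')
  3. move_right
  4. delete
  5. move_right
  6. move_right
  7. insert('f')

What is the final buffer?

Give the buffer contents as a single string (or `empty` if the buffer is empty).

After op 1 (insert('l')): buffer="lbldcxwx" (len 8), cursors c1@1 c2@3, authorship 1.2.....
After op 2 (insert('u')): buffer="lubludcxwx" (len 10), cursors c1@2 c2@5, authorship 11.22.....
After op 3 (move_right): buffer="lubludcxwx" (len 10), cursors c1@3 c2@6, authorship 11.22.....
After op 4 (delete): buffer="lulucxwx" (len 8), cursors c1@2 c2@4, authorship 1122....
After op 5 (move_right): buffer="lulucxwx" (len 8), cursors c1@3 c2@5, authorship 1122....
After op 6 (move_right): buffer="lulucxwx" (len 8), cursors c1@4 c2@6, authorship 1122....
After op 7 (insert('f')): buffer="lulufcxfwx" (len 10), cursors c1@5 c2@8, authorship 11221..2..

Answer: lulufcxfwx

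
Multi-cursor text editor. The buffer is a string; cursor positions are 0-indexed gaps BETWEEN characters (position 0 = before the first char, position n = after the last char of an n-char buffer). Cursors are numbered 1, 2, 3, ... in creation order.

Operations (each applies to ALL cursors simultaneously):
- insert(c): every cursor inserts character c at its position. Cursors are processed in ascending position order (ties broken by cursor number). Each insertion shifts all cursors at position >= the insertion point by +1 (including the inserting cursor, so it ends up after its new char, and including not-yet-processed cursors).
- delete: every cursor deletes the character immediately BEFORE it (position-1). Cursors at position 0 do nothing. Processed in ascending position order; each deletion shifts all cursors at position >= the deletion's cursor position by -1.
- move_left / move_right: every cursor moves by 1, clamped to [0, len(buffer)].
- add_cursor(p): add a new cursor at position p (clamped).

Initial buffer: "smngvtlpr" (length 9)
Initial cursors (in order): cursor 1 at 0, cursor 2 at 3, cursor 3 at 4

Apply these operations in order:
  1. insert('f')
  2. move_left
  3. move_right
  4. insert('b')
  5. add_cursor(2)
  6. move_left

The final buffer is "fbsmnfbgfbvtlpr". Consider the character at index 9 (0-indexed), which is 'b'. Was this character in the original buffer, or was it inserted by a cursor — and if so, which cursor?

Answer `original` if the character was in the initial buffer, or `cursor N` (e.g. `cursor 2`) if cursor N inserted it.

After op 1 (insert('f')): buffer="fsmnfgfvtlpr" (len 12), cursors c1@1 c2@5 c3@7, authorship 1...2.3.....
After op 2 (move_left): buffer="fsmnfgfvtlpr" (len 12), cursors c1@0 c2@4 c3@6, authorship 1...2.3.....
After op 3 (move_right): buffer="fsmnfgfvtlpr" (len 12), cursors c1@1 c2@5 c3@7, authorship 1...2.3.....
After op 4 (insert('b')): buffer="fbsmnfbgfbvtlpr" (len 15), cursors c1@2 c2@7 c3@10, authorship 11...22.33.....
After op 5 (add_cursor(2)): buffer="fbsmnfbgfbvtlpr" (len 15), cursors c1@2 c4@2 c2@7 c3@10, authorship 11...22.33.....
After op 6 (move_left): buffer="fbsmnfbgfbvtlpr" (len 15), cursors c1@1 c4@1 c2@6 c3@9, authorship 11...22.33.....
Authorship (.=original, N=cursor N): 1 1 . . . 2 2 . 3 3 . . . . .
Index 9: author = 3

Answer: cursor 3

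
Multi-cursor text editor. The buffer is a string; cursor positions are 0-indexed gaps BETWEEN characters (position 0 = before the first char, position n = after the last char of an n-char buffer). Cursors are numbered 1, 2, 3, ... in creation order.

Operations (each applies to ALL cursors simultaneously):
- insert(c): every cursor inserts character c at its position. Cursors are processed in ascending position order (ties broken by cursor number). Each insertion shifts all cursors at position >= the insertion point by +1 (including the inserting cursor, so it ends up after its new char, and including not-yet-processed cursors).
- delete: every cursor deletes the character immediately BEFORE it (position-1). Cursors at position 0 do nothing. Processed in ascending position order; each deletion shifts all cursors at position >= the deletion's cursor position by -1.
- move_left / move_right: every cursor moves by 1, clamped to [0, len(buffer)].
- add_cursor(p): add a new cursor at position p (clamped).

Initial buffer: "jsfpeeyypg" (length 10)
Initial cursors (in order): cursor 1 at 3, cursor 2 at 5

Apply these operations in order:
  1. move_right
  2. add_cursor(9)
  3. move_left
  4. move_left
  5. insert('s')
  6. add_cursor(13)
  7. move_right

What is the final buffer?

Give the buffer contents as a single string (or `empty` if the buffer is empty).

After op 1 (move_right): buffer="jsfpeeyypg" (len 10), cursors c1@4 c2@6, authorship ..........
After op 2 (add_cursor(9)): buffer="jsfpeeyypg" (len 10), cursors c1@4 c2@6 c3@9, authorship ..........
After op 3 (move_left): buffer="jsfpeeyypg" (len 10), cursors c1@3 c2@5 c3@8, authorship ..........
After op 4 (move_left): buffer="jsfpeeyypg" (len 10), cursors c1@2 c2@4 c3@7, authorship ..........
After op 5 (insert('s')): buffer="jssfpseeysypg" (len 13), cursors c1@3 c2@6 c3@10, authorship ..1..2...3...
After op 6 (add_cursor(13)): buffer="jssfpseeysypg" (len 13), cursors c1@3 c2@6 c3@10 c4@13, authorship ..1..2...3...
After op 7 (move_right): buffer="jssfpseeysypg" (len 13), cursors c1@4 c2@7 c3@11 c4@13, authorship ..1..2...3...

Answer: jssfpseeysypg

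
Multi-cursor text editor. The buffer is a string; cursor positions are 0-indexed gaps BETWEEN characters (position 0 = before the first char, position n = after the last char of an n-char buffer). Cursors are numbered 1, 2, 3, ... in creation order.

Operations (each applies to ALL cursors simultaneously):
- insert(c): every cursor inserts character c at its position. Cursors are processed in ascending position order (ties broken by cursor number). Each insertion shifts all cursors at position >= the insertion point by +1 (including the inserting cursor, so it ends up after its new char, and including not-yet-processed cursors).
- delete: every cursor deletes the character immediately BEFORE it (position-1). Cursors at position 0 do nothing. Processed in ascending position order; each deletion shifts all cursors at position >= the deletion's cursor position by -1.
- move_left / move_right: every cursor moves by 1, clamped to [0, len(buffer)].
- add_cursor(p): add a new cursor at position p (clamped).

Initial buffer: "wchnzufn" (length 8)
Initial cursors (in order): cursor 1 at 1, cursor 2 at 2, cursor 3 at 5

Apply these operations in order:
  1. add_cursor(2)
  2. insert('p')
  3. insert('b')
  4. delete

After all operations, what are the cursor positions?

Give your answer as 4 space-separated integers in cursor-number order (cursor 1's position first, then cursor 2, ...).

After op 1 (add_cursor(2)): buffer="wchnzufn" (len 8), cursors c1@1 c2@2 c4@2 c3@5, authorship ........
After op 2 (insert('p')): buffer="wpcpphnzpufn" (len 12), cursors c1@2 c2@5 c4@5 c3@9, authorship .1.24...3...
After op 3 (insert('b')): buffer="wpbcppbbhnzpbufn" (len 16), cursors c1@3 c2@8 c4@8 c3@13, authorship .11.2424...33...
After op 4 (delete): buffer="wpcpphnzpufn" (len 12), cursors c1@2 c2@5 c4@5 c3@9, authorship .1.24...3...

Answer: 2 5 9 5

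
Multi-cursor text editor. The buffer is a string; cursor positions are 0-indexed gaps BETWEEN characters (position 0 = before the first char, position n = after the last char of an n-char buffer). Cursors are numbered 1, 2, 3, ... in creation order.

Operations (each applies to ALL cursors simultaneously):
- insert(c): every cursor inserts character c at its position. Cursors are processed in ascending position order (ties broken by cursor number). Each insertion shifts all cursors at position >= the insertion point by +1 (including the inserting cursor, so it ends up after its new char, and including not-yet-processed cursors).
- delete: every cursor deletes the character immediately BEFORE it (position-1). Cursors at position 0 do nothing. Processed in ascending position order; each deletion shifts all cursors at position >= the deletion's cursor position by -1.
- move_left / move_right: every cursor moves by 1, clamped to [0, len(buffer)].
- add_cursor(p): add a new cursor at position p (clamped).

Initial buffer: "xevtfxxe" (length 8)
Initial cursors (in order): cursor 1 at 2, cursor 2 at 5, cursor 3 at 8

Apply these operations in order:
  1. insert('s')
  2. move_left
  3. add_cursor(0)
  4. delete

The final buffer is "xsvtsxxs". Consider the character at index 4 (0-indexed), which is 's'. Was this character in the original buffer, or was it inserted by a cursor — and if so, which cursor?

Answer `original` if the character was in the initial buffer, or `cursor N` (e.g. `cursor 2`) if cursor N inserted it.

After op 1 (insert('s')): buffer="xesvtfsxxes" (len 11), cursors c1@3 c2@7 c3@11, authorship ..1...2...3
After op 2 (move_left): buffer="xesvtfsxxes" (len 11), cursors c1@2 c2@6 c3@10, authorship ..1...2...3
After op 3 (add_cursor(0)): buffer="xesvtfsxxes" (len 11), cursors c4@0 c1@2 c2@6 c3@10, authorship ..1...2...3
After op 4 (delete): buffer="xsvtsxxs" (len 8), cursors c4@0 c1@1 c2@4 c3@7, authorship .1..2..3
Authorship (.=original, N=cursor N): . 1 . . 2 . . 3
Index 4: author = 2

Answer: cursor 2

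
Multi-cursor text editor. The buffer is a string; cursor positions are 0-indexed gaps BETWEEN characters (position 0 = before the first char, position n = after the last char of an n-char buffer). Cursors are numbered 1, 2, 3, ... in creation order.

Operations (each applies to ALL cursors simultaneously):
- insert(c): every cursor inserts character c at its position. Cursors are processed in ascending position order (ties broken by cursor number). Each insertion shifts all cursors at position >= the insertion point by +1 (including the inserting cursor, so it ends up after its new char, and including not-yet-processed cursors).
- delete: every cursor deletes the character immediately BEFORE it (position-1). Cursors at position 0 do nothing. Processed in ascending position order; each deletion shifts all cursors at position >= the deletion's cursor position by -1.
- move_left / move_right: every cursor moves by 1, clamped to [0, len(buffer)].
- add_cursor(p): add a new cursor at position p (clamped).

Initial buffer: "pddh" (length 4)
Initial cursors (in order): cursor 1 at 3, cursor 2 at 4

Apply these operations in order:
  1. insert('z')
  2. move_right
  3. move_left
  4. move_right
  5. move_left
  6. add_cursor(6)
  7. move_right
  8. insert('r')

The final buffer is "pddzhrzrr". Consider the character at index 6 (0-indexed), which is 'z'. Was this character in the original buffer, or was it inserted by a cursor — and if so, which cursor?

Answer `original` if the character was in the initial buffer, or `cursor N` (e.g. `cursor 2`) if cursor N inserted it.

After op 1 (insert('z')): buffer="pddzhz" (len 6), cursors c1@4 c2@6, authorship ...1.2
After op 2 (move_right): buffer="pddzhz" (len 6), cursors c1@5 c2@6, authorship ...1.2
After op 3 (move_left): buffer="pddzhz" (len 6), cursors c1@4 c2@5, authorship ...1.2
After op 4 (move_right): buffer="pddzhz" (len 6), cursors c1@5 c2@6, authorship ...1.2
After op 5 (move_left): buffer="pddzhz" (len 6), cursors c1@4 c2@5, authorship ...1.2
After op 6 (add_cursor(6)): buffer="pddzhz" (len 6), cursors c1@4 c2@5 c3@6, authorship ...1.2
After op 7 (move_right): buffer="pddzhz" (len 6), cursors c1@5 c2@6 c3@6, authorship ...1.2
After op 8 (insert('r')): buffer="pddzhrzrr" (len 9), cursors c1@6 c2@9 c3@9, authorship ...1.1223
Authorship (.=original, N=cursor N): . . . 1 . 1 2 2 3
Index 6: author = 2

Answer: cursor 2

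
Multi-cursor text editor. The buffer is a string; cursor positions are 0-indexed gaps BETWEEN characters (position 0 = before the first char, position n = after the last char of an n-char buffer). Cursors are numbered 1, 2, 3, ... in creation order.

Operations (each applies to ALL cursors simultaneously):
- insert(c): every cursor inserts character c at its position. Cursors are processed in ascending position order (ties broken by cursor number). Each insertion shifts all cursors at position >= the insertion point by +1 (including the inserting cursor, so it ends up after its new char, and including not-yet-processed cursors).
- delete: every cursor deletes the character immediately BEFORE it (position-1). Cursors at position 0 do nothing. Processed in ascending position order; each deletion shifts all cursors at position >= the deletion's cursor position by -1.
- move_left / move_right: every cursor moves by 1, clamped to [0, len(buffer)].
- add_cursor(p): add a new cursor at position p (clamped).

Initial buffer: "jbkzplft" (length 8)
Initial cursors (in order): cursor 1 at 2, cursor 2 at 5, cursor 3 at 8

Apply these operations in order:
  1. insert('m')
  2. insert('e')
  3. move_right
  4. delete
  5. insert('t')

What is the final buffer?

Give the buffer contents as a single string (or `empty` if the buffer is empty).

Answer: jbmetzpmetftmt

Derivation:
After op 1 (insert('m')): buffer="jbmkzpmlftm" (len 11), cursors c1@3 c2@7 c3@11, authorship ..1...2...3
After op 2 (insert('e')): buffer="jbmekzpmelftme" (len 14), cursors c1@4 c2@9 c3@14, authorship ..11...22...33
After op 3 (move_right): buffer="jbmekzpmelftme" (len 14), cursors c1@5 c2@10 c3@14, authorship ..11...22...33
After op 4 (delete): buffer="jbmezpmeftm" (len 11), cursors c1@4 c2@8 c3@11, authorship ..11..22..3
After op 5 (insert('t')): buffer="jbmetzpmetftmt" (len 14), cursors c1@5 c2@10 c3@14, authorship ..111..222..33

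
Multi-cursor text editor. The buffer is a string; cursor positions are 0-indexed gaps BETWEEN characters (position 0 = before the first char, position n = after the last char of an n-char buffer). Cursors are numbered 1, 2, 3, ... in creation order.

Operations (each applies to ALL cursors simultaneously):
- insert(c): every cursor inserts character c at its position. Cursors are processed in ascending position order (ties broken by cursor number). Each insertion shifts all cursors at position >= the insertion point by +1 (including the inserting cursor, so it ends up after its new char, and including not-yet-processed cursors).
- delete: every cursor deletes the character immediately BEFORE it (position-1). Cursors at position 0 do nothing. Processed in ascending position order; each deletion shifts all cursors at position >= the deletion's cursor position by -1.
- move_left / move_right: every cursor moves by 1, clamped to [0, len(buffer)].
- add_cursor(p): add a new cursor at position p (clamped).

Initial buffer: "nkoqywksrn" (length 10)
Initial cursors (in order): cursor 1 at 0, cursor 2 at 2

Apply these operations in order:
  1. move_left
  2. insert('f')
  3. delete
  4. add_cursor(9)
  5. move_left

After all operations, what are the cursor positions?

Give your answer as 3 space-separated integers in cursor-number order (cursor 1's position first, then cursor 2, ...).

Answer: 0 0 8

Derivation:
After op 1 (move_left): buffer="nkoqywksrn" (len 10), cursors c1@0 c2@1, authorship ..........
After op 2 (insert('f')): buffer="fnfkoqywksrn" (len 12), cursors c1@1 c2@3, authorship 1.2.........
After op 3 (delete): buffer="nkoqywksrn" (len 10), cursors c1@0 c2@1, authorship ..........
After op 4 (add_cursor(9)): buffer="nkoqywksrn" (len 10), cursors c1@0 c2@1 c3@9, authorship ..........
After op 5 (move_left): buffer="nkoqywksrn" (len 10), cursors c1@0 c2@0 c3@8, authorship ..........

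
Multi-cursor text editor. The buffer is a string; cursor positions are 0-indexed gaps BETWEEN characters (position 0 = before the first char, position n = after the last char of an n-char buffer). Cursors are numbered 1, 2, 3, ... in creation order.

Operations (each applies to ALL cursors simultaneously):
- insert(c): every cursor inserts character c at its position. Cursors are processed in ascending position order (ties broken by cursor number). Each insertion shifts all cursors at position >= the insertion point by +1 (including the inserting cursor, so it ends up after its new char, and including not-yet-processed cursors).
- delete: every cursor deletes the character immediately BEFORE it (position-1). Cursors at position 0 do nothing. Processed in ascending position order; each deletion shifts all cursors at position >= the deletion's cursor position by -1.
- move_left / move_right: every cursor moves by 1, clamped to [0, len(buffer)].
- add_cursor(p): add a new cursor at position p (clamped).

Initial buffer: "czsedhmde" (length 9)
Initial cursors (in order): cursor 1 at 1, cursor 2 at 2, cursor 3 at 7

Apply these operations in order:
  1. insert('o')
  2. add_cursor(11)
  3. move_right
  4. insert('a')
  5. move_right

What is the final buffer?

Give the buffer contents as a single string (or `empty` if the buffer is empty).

Answer: cozaosaedhmodaea

Derivation:
After op 1 (insert('o')): buffer="cozosedhmode" (len 12), cursors c1@2 c2@4 c3@10, authorship .1.2.....3..
After op 2 (add_cursor(11)): buffer="cozosedhmode" (len 12), cursors c1@2 c2@4 c3@10 c4@11, authorship .1.2.....3..
After op 3 (move_right): buffer="cozosedhmode" (len 12), cursors c1@3 c2@5 c3@11 c4@12, authorship .1.2.....3..
After op 4 (insert('a')): buffer="cozaosaedhmodaea" (len 16), cursors c1@4 c2@7 c3@14 c4@16, authorship .1.12.2....3.3.4
After op 5 (move_right): buffer="cozaosaedhmodaea" (len 16), cursors c1@5 c2@8 c3@15 c4@16, authorship .1.12.2....3.3.4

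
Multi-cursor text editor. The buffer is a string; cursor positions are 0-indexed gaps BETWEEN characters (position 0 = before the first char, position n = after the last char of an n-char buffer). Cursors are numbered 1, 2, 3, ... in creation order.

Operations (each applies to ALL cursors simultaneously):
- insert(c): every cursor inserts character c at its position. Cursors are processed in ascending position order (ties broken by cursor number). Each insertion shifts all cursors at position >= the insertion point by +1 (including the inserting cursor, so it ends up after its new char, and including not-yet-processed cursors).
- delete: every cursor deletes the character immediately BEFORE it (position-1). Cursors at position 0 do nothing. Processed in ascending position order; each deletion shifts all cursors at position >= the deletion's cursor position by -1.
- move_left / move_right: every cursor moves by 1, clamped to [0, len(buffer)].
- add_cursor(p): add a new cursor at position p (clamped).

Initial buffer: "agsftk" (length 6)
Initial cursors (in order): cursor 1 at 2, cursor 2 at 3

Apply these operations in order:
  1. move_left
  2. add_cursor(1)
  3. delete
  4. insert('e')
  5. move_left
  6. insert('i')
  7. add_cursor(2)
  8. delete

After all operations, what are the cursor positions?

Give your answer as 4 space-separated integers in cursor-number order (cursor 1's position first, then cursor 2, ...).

Answer: 1 1 1 1

Derivation:
After op 1 (move_left): buffer="agsftk" (len 6), cursors c1@1 c2@2, authorship ......
After op 2 (add_cursor(1)): buffer="agsftk" (len 6), cursors c1@1 c3@1 c2@2, authorship ......
After op 3 (delete): buffer="sftk" (len 4), cursors c1@0 c2@0 c3@0, authorship ....
After op 4 (insert('e')): buffer="eeesftk" (len 7), cursors c1@3 c2@3 c3@3, authorship 123....
After op 5 (move_left): buffer="eeesftk" (len 7), cursors c1@2 c2@2 c3@2, authorship 123....
After op 6 (insert('i')): buffer="eeiiiesftk" (len 10), cursors c1@5 c2@5 c3@5, authorship 121233....
After op 7 (add_cursor(2)): buffer="eeiiiesftk" (len 10), cursors c4@2 c1@5 c2@5 c3@5, authorship 121233....
After op 8 (delete): buffer="eesftk" (len 6), cursors c1@1 c2@1 c3@1 c4@1, authorship 13....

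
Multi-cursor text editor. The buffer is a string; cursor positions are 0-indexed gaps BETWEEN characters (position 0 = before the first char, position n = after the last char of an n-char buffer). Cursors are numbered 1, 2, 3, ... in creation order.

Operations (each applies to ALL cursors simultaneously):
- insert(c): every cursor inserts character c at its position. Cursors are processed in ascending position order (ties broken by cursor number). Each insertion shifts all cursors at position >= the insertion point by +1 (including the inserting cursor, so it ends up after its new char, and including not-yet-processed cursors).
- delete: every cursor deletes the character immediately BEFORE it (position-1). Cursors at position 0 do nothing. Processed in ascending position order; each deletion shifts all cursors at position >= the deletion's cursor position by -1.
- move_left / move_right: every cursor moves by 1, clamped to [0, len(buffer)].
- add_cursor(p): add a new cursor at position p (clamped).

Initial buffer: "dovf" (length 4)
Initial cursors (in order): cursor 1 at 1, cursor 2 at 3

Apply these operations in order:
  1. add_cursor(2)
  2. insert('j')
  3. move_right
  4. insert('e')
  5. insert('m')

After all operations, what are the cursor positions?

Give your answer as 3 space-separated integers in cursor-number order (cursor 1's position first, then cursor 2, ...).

After op 1 (add_cursor(2)): buffer="dovf" (len 4), cursors c1@1 c3@2 c2@3, authorship ....
After op 2 (insert('j')): buffer="djojvjf" (len 7), cursors c1@2 c3@4 c2@6, authorship .1.3.2.
After op 3 (move_right): buffer="djojvjf" (len 7), cursors c1@3 c3@5 c2@7, authorship .1.3.2.
After op 4 (insert('e')): buffer="djoejvejfe" (len 10), cursors c1@4 c3@7 c2@10, authorship .1.13.32.2
After op 5 (insert('m')): buffer="djoemjvemjfem" (len 13), cursors c1@5 c3@9 c2@13, authorship .1.113.332.22

Answer: 5 13 9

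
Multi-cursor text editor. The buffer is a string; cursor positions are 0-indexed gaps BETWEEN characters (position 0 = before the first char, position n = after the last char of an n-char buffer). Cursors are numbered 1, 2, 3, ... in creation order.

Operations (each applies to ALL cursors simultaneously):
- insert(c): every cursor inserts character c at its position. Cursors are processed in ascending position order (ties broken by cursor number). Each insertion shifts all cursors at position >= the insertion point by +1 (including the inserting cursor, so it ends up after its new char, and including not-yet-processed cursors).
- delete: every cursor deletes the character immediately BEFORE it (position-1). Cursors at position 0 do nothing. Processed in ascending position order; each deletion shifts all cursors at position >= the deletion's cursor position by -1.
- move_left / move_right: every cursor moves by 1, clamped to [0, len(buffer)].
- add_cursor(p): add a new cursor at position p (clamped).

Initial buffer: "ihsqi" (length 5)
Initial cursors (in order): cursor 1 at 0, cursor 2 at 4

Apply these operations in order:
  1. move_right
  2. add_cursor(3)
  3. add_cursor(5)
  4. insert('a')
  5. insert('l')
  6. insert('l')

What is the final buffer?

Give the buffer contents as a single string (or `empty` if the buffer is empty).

Answer: iallhsallqiaallll

Derivation:
After op 1 (move_right): buffer="ihsqi" (len 5), cursors c1@1 c2@5, authorship .....
After op 2 (add_cursor(3)): buffer="ihsqi" (len 5), cursors c1@1 c3@3 c2@5, authorship .....
After op 3 (add_cursor(5)): buffer="ihsqi" (len 5), cursors c1@1 c3@3 c2@5 c4@5, authorship .....
After op 4 (insert('a')): buffer="iahsaqiaa" (len 9), cursors c1@2 c3@5 c2@9 c4@9, authorship .1..3..24
After op 5 (insert('l')): buffer="ialhsalqiaall" (len 13), cursors c1@3 c3@7 c2@13 c4@13, authorship .11..33..2424
After op 6 (insert('l')): buffer="iallhsallqiaallll" (len 17), cursors c1@4 c3@9 c2@17 c4@17, authorship .111..333..242424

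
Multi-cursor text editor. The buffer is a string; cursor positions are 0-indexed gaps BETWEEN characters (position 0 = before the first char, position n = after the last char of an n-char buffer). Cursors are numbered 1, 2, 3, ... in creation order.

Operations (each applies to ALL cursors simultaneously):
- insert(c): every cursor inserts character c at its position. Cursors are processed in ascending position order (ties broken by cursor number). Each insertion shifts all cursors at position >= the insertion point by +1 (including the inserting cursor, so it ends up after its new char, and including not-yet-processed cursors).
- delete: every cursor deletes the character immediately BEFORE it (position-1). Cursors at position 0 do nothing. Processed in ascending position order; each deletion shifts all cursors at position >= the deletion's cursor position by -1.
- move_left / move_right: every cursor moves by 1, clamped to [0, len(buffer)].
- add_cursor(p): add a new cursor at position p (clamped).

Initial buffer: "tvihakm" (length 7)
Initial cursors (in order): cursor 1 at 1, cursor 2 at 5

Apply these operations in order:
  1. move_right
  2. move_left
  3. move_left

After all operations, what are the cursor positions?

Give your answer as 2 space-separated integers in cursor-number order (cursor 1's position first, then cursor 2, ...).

After op 1 (move_right): buffer="tvihakm" (len 7), cursors c1@2 c2@6, authorship .......
After op 2 (move_left): buffer="tvihakm" (len 7), cursors c1@1 c2@5, authorship .......
After op 3 (move_left): buffer="tvihakm" (len 7), cursors c1@0 c2@4, authorship .......

Answer: 0 4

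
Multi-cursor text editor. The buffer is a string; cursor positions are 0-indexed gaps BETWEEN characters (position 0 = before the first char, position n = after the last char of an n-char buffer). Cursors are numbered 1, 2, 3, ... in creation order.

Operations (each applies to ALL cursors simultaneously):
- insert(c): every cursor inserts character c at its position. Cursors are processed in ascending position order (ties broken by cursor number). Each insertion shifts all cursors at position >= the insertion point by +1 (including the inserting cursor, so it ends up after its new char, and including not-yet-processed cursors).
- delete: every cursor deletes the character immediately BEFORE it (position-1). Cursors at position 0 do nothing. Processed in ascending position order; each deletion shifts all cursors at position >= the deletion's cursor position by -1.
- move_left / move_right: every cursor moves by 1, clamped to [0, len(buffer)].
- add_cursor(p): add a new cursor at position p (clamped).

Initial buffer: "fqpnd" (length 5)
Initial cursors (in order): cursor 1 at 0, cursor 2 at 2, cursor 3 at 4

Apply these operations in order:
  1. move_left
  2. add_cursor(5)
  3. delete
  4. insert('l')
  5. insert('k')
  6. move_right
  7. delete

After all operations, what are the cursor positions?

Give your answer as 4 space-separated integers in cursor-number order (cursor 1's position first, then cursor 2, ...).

After op 1 (move_left): buffer="fqpnd" (len 5), cursors c1@0 c2@1 c3@3, authorship .....
After op 2 (add_cursor(5)): buffer="fqpnd" (len 5), cursors c1@0 c2@1 c3@3 c4@5, authorship .....
After op 3 (delete): buffer="qn" (len 2), cursors c1@0 c2@0 c3@1 c4@2, authorship ..
After op 4 (insert('l')): buffer="llqlnl" (len 6), cursors c1@2 c2@2 c3@4 c4@6, authorship 12.3.4
After op 5 (insert('k')): buffer="llkkqlknlk" (len 10), cursors c1@4 c2@4 c3@7 c4@10, authorship 1212.33.44
After op 6 (move_right): buffer="llkkqlknlk" (len 10), cursors c1@5 c2@5 c3@8 c4@10, authorship 1212.33.44
After op 7 (delete): buffer="llklkl" (len 6), cursors c1@3 c2@3 c3@5 c4@6, authorship 121334

Answer: 3 3 5 6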